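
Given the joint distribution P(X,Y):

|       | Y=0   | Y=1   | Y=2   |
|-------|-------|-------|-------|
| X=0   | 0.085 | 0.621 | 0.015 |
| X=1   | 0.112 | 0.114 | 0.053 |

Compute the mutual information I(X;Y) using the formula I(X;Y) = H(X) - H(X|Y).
0.1505 bits

I(X;Y) = H(X) - H(X|Y)

Marginal of X (row sums):
  P(X=0) = 0.085 + 0.621 + 0.015 = 0.721
  P(X=1) = 0.112 + 0.114 + 0.053 = 0.279
H(X) = -[0.721·log₂(0.721) + 0.279·log₂(0.279)]
  = 0.3403 + 0.5138 = 0.8541 bits

Marginal of Y (column sums):
  P(Y=0) = 0.085 + 0.112 = 0.197
  P(Y=1) = 0.621 + 0.114 = 0.735
  P(Y=2) = 0.015 + 0.053 = 0.068
H(X|Y) = Σ_y P(y)·H(X|Y=y):
  Y=0: P(Y=0) = 0.197, P(X|Y=0) = (85/197, 112/197) → H(X|Y=0) = 0.9864
  Y=1: P(Y=1) = 0.735, P(X|Y=1) = (207/245, 38/245) → H(X|Y=1) = 0.6225
  Y=2: P(Y=2) = 0.068, P(X|Y=2) = (15/68, 53/68) → H(X|Y=2) = 0.7612
H(X|Y) = 0.197·0.9864 + 0.735·0.6225 + 0.068·0.7612 = 0.7036 bits

I(X;Y) = H(X) - H(X|Y) = 0.8541 - 0.7036 = 0.1505 bits

Cross-check via I(X;Y) = H(X) + H(Y) - H(X,Y): computing H(Y) from the column sums and H(X,Y) from the 6 cells in the same way gives H(Y) = 1.0519 bits and H(X,Y) = 1.7555 bits, so
I(X;Y) = 0.8541 + 1.0519 - 1.7555 = 0.1505 bits ✓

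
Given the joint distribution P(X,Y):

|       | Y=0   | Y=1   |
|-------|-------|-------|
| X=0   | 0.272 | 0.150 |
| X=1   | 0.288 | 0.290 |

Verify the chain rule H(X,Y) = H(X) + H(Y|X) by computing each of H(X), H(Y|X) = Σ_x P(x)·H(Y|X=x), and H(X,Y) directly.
H(X) = 0.9824 bits, H(Y|X) = 0.9742 bits, H(X,Y) = 1.9566 bits

Marginal of X (row sums):
  P(X=0) = 0.272 + 0.150 = 0.422
  P(X=1) = 0.288 + 0.290 = 0.578
H(X) = -[0.422·log₂(0.422) + 0.578·log₂(0.578)]
  = 0.525257 + 0.457116 = 0.9824 bits

H(Y|X) = Σ_x P(x)·H(Y|X=x):
  X=0: P(X=0) = 0.422, P(Y|X=0) = (136/211, 75/211) → H(Y|X=0) = 0.938842
  X=1: P(X=1) = 0.578, P(Y|X=1) = (144/289, 145/289) → H(Y|X=1) = 0.999991
H(Y|X) = 0.422·0.938842 + 0.578·0.999991 = 0.9742 bits

H(X,Y) = -Σ_{x,y} P(x,y) log₂ P(x,y). Per-cell terms -P(x,y)·log₂P(x,y):
  X=0: 0.510903, 0.410545
  X=1: 0.517207, 0.517904
Sum of the 4 terms: H(X,Y) = 1.9566 bits

Chain rule check:
  H(X) + H(Y|X) = 0.9824 + 0.9742 = 1.9566 bits
  H(X,Y) = 1.9566 bits
✓ Chain rule verified.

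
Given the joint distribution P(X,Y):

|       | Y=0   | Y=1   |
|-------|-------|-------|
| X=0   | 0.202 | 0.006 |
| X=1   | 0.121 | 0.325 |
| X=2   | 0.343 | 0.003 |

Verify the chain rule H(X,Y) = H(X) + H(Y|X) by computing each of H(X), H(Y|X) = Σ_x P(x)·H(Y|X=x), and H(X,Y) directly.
H(X) = 1.5205 bits, H(Y|X) = 0.4402 bits, H(X,Y) = 1.9607 bits

Marginal of X (row sums):
  P(X=0) = 0.202 + 0.006 = 0.208
  P(X=1) = 0.121 + 0.325 = 0.446
  P(X=2) = 0.343 + 0.003 = 0.346
H(X) = -[0.208·log₂(0.208) + 0.446·log₂(0.446) + 0.346·log₂(0.346)]
  = 0.4712 + 0.5195 + 0.5298 = 1.5205 bits

H(Y|X) = Σ_x P(x)·H(Y|X=x):
  X=0: P(X=0) = 0.208, P(Y|X=0) = (101/104, 3/104) → H(Y|X=0) = 0.1886
  X=1: P(X=1) = 0.446, P(Y|X=1) = (121/446, 325/446) → H(Y|X=1) = 0.8433
  X=2: P(X=2) = 0.346, P(Y|X=2) = (343/346, 3/346) → H(Y|X=2) = 0.0718
H(Y|X) = 0.208·0.1886 + 0.446·0.8433 + 0.346·0.0718 = 0.4402 bits

H(X,Y) = -Σ_{x,y} P(x,y) log₂ P(x,y). Per-cell terms -P(x,y)·log₂P(x,y):
  X=0: 0.4661, 0.0443
  X=1: 0.3687, 0.5270
  X=2: 0.5295, 0.0251
Sum of the 6 terms: H(X,Y) = 1.9607 bits

Chain rule check:
  H(X) + H(Y|X) = 1.5205 + 0.4402 = 1.9607 bits
  H(X,Y) = 1.9607 bits
✓ Chain rule verified.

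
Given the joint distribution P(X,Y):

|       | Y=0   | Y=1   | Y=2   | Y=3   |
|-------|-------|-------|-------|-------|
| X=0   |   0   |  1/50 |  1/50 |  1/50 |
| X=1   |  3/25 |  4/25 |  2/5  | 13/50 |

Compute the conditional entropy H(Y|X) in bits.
1.8353 bits

H(Y|X) = H(X,Y) - H(X)

H(X,Y) = -Σ_{x,y} P(x,y) log₂ P(x,y). Per-cell terms -P(x,y)·log₂P(x,y):
  X=0: 0.0000000, 0.1128771, 0.1128771, 0.1128771
  X=1: 0.3670672, 0.4230170, 0.5287712, 0.5052883
  (cells with P = 0 contribute 0)
Sum of the 8 terms: H(X,Y) = 2.162775 bits

Marginal of X (row sums):
  P(X=0) = 0 + 1/50 + 1/50 + 1/50 = 3/50
  P(X=1) = 3/25 + 4/25 + 2/5 + 13/50 = 47/50
H(X) = -[(3/50)·log₂(3/50) + (47/50)·log₂(47/50)]
  = 0.2435336 + 0.0839113 = 0.327445 bits

H(Y|X) = H(X,Y) - H(X) = 2.162775 - 0.327445 = 1.8353 bits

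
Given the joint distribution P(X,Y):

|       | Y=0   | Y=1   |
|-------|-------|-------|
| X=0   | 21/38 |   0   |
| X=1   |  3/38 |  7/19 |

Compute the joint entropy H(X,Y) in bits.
1.2928 bits

H(X,Y) = -Σ_{x,y} P(x,y) log₂ P(x,y). Per-cell terms -P(x,y)·log₂P(x,y):
  X=0: 0.47284, 0.00000
  X=1: 0.28918, 0.53074
  (cells with P = 0 contribute 0)
Sum of the 4 terms: H(X,Y) = 1.2928 bits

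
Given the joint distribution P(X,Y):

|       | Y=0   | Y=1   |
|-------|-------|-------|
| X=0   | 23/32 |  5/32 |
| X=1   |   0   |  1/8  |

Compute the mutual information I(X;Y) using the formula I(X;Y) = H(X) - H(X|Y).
0.2648 bits

I(X;Y) = H(X) - H(X|Y)

Marginal of X (row sums):
  P(X=0) = 23/32 + 5/32 = 7/8
  P(X=1) = 0 + 1/8 = 1/8
H(X) = -[(7/8)·log₂(7/8) + (1/8)·log₂(1/8)]
  = 0.16856 + 0.37500 = 0.54356 bits

Marginal of Y (column sums):
  P(Y=0) = 23/32 + 0 = 23/32
  P(Y=1) = 5/32 + 1/8 = 9/32
H(X|Y) = Σ_y P(y)·H(X|Y=y):
  Y=0: P(Y=0) = 23/32, P(X|Y=0) = (1, 0) → H(X|Y=0) = 0.00000
  Y=1: P(Y=1) = 9/32, P(X|Y=1) = (5/9, 4/9) → H(X|Y=1) = 0.99108
H(X|Y) = (23/32)·0.00000 + (9/32)·0.99108 = 0.27874 bits

I(X;Y) = H(X) - H(X|Y) = 0.54356 - 0.27874 = 0.2648 bits

Cross-check via I(X;Y) = H(X) + H(Y) - H(X,Y): computing H(Y) from the column sums and H(X,Y) from the 4 cells in the same way gives H(Y) = 0.85715 bits and H(X,Y) = 1.13589 bits, so
I(X;Y) = 0.54356 + 0.85715 - 1.13589 = 0.2648 bits ✓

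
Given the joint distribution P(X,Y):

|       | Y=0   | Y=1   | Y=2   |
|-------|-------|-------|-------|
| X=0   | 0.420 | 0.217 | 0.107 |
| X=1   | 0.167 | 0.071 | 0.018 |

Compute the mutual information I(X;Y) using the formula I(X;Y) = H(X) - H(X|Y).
0.0086 bits

I(X;Y) = H(X) - H(X|Y)

Marginal of X (row sums):
  P(X=0) = 0.420 + 0.217 + 0.107 = 0.744
  P(X=1) = 0.167 + 0.071 + 0.018 = 0.256
H(X) = -[0.744·log₂(0.744) + 0.256·log₂(0.256)]
  = 0.31741 + 0.50324 = 0.82065 bits

Marginal of Y (column sums):
  P(Y=0) = 0.420 + 0.167 = 0.587
  P(Y=1) = 0.217 + 0.071 = 0.288
  P(Y=2) = 0.107 + 0.018 = 0.125
H(X|Y) = Σ_y P(y)·H(X|Y=y):
  Y=0: P(Y=0) = 0.587, P(X|Y=0) = (420/587, 167/587) → H(X|Y=0) = 0.86151
  Y=1: P(Y=1) = 0.288, P(X|Y=1) = (217/288, 71/288) → H(X|Y=1) = 0.80573
  Y=2: P(Y=2) = 0.125, P(X|Y=2) = (107/125, 18/125) → H(X|Y=2) = 0.59462
H(X|Y) = 0.587·0.86151 + 0.288·0.80573 + 0.125·0.59462 = 0.81208 bits

I(X;Y) = H(X) - H(X|Y) = 0.82065 - 0.81208 = 0.0086 bits

Cross-check via I(X;Y) = H(X) + H(Y) - H(X,Y): computing H(Y) from the column sums and H(X,Y) from the 6 cells in the same way gives H(Y) = 1.34336 bits and H(X,Y) = 2.15544 bits, so
I(X;Y) = 0.82065 + 1.34336 - 2.15544 = 0.0086 bits ✓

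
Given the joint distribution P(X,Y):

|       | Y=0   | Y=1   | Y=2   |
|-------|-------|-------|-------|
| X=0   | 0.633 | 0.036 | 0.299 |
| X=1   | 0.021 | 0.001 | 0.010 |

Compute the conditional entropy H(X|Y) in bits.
0.2043 bits

H(X|Y) = H(X,Y) - H(Y)

H(X,Y) = -Σ_{x,y} P(x,y) log₂ P(x,y). Per-cell terms -P(x,y)·log₂P(x,y):
  X=0: 0.4176, 0.1727, 0.5208
  X=1: 0.1170, 0.0100, 0.0664
Sum of the 6 terms: H(X,Y) = 1.3045 bits

Marginal of Y (column sums):
  P(Y=0) = 0.633 + 0.021 = 0.654
  P(Y=1) = 0.036 + 0.001 = 0.037
  P(Y=2) = 0.299 + 0.010 = 0.309
H(Y) = -[0.654·log₂(0.654) + 0.037·log₂(0.037) + 0.309·log₂(0.309)]
  = 0.4007 + 0.1760 + 0.5235 = 1.1002 bits

H(X|Y) = H(X,Y) - H(Y) = 1.3045 - 1.1002 = 0.2043 bits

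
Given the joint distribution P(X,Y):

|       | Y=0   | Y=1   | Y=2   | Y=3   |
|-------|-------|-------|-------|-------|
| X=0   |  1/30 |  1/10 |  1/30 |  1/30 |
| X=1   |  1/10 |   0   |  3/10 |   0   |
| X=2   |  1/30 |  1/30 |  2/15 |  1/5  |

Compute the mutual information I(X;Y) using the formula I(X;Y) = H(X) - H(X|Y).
0.4881 bits

I(X;Y) = H(X) - H(X|Y)

Marginal of X (row sums):
  P(X=0) = 1/30 + 1/10 + 1/30 + 1/30 = 1/5
  P(X=1) = 1/10 + 0 + 3/10 + 0 = 2/5
  P(X=2) = 1/30 + 1/30 + 2/15 + 1/5 = 2/5
H(X) = -[(1/5)·log₂(1/5) + (2/5)·log₂(2/5) + (2/5)·log₂(2/5)]
  = 0.46439 + 0.52877 + 0.52877 = 1.52193 bits

Marginal of Y (column sums):
  P(Y=0) = 1/30 + 1/10 + 1/30 = 1/6
  P(Y=1) = 1/10 + 0 + 1/30 = 2/15
  P(Y=2) = 1/30 + 3/10 + 2/15 = 7/15
  P(Y=3) = 1/30 + 0 + 1/5 = 7/30
H(X|Y) = Σ_y P(y)·H(X|Y=y):
  Y=0: P(Y=0) = 1/6, P(X|Y=0) = (1/5, 3/5, 1/5) → H(X|Y=0) = 1.37095
  Y=1: P(Y=1) = 2/15, P(X|Y=1) = (3/4, 0, 1/4) → H(X|Y=1) = 0.81128
  Y=2: P(Y=2) = 7/15, P(X|Y=2) = (1/14, 9/14, 2/7) → H(X|Y=2) = 1.19812
  Y=3: P(Y=3) = 7/30, P(X|Y=3) = (1/7, 0, 6/7) → H(X|Y=3) = 0.59167
H(X|Y) = (1/6)·1.37095 + (2/15)·0.81128 + (7/15)·1.19812 + (7/30)·0.59167 = 1.03384 bits

I(X;Y) = H(X) - H(X|Y) = 1.52193 - 1.03384 = 0.4881 bits

Cross-check via I(X;Y) = H(X) + H(Y) - H(X,Y): computing H(Y) from the column sums and H(X,Y) from the 12 cells in the same way gives H(Y) = 1.82142 bits and H(X,Y) = 2.85526 bits, so
I(X;Y) = 1.52193 + 1.82142 - 2.85526 = 0.4881 bits ✓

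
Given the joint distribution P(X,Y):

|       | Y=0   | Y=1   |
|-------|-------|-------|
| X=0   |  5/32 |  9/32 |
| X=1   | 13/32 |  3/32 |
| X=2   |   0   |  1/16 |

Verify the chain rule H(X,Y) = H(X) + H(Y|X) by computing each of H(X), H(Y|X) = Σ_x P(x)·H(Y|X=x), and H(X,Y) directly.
H(X) = 1.2718 bits, H(Y|X) = 0.7595 bits, H(X,Y) = 2.0313 bits

Marginal of X (row sums):
  P(X=0) = 5/32 + 9/32 = 7/16
  P(X=1) = 13/32 + 3/32 = 1/2
  P(X=2) = 0 + 1/16 = 1/16
H(X) = -[(7/16)·log₂(7/16) + (1/2)·log₂(1/2) + (1/16)·log₂(1/16)]
  = 0.52178 + 0.50000 + 0.25000 = 1.2718 bits

H(Y|X) = Σ_x P(x)·H(Y|X=x):
  X=0: P(X=0) = 7/16, P(Y|X=0) = (5/14, 9/14) → H(Y|X=0) = 0.94029
  X=1: P(X=1) = 1/2, P(Y|X=1) = (13/16, 3/16) → H(Y|X=1) = 0.69621
  X=2: P(X=2) = 1/16, P(Y|X=2) = (0, 1) → H(Y|X=2) = 0.00000
H(Y|X) = (7/16)·0.94029 + (1/2)·0.69621 + (1/16)·0.00000 = 0.7595 bits

H(X,Y) = -Σ_{x,y} P(x,y) log₂ P(x,y). Per-cell terms -P(x,y)·log₂P(x,y):
  X=0: 0.41845, 0.51471
  X=1: 0.52795, 0.32016
  X=2: 0.00000, 0.25000
  (cells with P = 0 contribute 0)
Sum of the 6 terms: H(X,Y) = 2.0313 bits

Chain rule check:
  H(X) + H(Y|X) = 1.2718 + 0.7595 = 2.0313 bits
  H(X,Y) = 2.0313 bits
✓ Chain rule verified.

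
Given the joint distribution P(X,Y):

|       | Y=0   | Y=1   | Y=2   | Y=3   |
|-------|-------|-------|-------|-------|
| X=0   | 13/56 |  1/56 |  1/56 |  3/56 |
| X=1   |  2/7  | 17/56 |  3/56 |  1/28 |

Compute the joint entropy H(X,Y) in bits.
2.3591 bits

H(X,Y) = -Σ_{x,y} P(x,y) log₂ P(x,y). Per-cell terms -P(x,y)·log₂P(x,y):
  X=0: 0.4891, 0.1037, 0.1037, 0.2262
  X=1: 0.5164, 0.5221, 0.2262, 0.1717
Sum of the 8 terms: H(X,Y) = 2.3591 bits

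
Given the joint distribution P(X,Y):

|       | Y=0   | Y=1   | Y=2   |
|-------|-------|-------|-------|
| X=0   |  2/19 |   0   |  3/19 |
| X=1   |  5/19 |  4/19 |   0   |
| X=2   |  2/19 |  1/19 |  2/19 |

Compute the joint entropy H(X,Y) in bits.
2.6498 bits

H(X,Y) = -Σ_{x,y} P(x,y) log₂ P(x,y). Per-cell terms -P(x,y)·log₂P(x,y):
  X=0: 0.3419, 0.0000, 0.4205
  X=1: 0.5068, 0.4732, 0.0000
  X=2: 0.3419, 0.2236, 0.3419
  (cells with P = 0 contribute 0)
Sum of the 9 terms: H(X,Y) = 2.6498 bits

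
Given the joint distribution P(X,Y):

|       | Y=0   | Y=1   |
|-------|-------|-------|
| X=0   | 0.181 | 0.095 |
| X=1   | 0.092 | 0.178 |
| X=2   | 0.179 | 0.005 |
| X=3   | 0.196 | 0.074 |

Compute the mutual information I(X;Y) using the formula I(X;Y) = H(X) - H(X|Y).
0.1677 bits

I(X;Y) = H(X) - H(X|Y)

Marginal of X (row sums):
  P(X=0) = 0.181 + 0.095 = 0.276
  P(X=1) = 0.092 + 0.178 = 0.270
  P(X=2) = 0.179 + 0.005 = 0.184
  P(X=3) = 0.196 + 0.074 = 0.270
H(X) = -[0.276·log₂(0.276) + 0.270·log₂(0.270) + 0.184·log₂(0.184) + 0.270·log₂(0.270)]
  = 0.5126 + 0.5100 + 0.4494 + 0.5100 = 1.9820 bits

Marginal of Y (column sums):
  P(Y=0) = 0.181 + 0.092 + 0.179 + 0.196 = 0.648
  P(Y=1) = 0.095 + 0.178 + 0.005 + 0.074 = 0.352
H(X|Y) = Σ_y P(y)·H(X|Y=y):
  Y=0: P(Y=0) = 0.648, P(X|Y=0) = (181/648, 23/162, 179/648, 49/162) → H(X|Y=0) = 1.9483
  Y=1: P(Y=1) = 0.352, P(X|Y=1) = (95/352, 89/176, 5/352, 37/176) → H(X|Y=1) = 1.5676
H(X|Y) = 0.648·1.9483 + 0.352·1.5676 = 1.8143 bits

I(X;Y) = H(X) - H(X|Y) = 1.9820 - 1.8143 = 0.1677 bits

Cross-check via I(X;Y) = H(X) + H(Y) - H(X,Y): computing H(Y) from the column sums and H(X,Y) from the 8 cells in the same way gives H(Y) = 0.9358 bits and H(X,Y) = 2.7501 bits, so
I(X;Y) = 1.9820 + 0.9358 - 2.7501 = 0.1677 bits ✓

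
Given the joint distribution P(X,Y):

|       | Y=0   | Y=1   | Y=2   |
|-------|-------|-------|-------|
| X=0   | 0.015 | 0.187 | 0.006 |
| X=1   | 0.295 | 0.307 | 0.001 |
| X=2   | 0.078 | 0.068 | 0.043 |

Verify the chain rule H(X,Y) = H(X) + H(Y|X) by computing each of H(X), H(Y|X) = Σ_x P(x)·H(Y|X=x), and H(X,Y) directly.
H(X) = 1.3655 bits, H(Y|X) = 1.0205 bits, H(X,Y) = 2.3861 bits

Marginal of X (row sums):
  P(X=0) = 0.015 + 0.187 + 0.006 = 0.208
  P(X=1) = 0.295 + 0.307 + 0.001 = 0.603
  P(X=2) = 0.078 + 0.068 + 0.043 = 0.189
H(X) = -[0.208·log₂(0.208) + 0.603·log₂(0.603) + 0.189·log₂(0.189)]
  = 0.471192 + 0.440051 + 0.454269 = 1.3655 bits

H(Y|X) = Σ_x P(x)·H(Y|X=x):
  X=0: P(X=0) = 0.208, P(Y|X=0) = (15/208, 187/208, 3/104) → H(Y|X=0) = 0.559178
  X=1: P(X=1) = 0.603, P(Y|X=1) = (295/603, 307/603, 1/603) → H(Y|X=1) = 1.015763
  X=2: P(X=2) = 0.189, P(Y|X=2) = (26/63, 68/189, 43/189) → H(Y|X=2) = 1.543522
H(Y|X) = 0.208·0.559178 + 0.603·1.015763 + 0.189·1.543522 = 1.0205 bits

H(X,Y) = -Σ_{x,y} P(x,y) log₂ P(x,y). Per-cell terms -P(x,y)·log₂P(x,y):
  X=0: 0.090883, 0.452332, 0.044285
  X=1: 0.519558, 0.523033, 0.009966
  X=2: 0.287070, 0.263726, 0.195199
Sum of the 9 terms: H(X,Y) = 2.3861 bits

Chain rule check:
  H(X) + H(Y|X) = 1.3655 + 1.0205 = 2.3860 bits
  H(X,Y) = 2.3861 bits
✓ Chain rule verified (Δ = 0.0001 is 4-dp rounding noise: each of the three values was rounded independently).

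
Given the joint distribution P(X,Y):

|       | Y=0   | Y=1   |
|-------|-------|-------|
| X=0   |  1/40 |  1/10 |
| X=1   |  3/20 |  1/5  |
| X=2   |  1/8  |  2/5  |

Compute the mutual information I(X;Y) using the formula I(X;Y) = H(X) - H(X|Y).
0.0305 bits

I(X;Y) = H(X) - H(X|Y)

Marginal of X (row sums):
  P(X=0) = 1/40 + 1/10 = 1/8
  P(X=1) = 3/20 + 1/5 = 7/20
  P(X=2) = 1/8 + 2/5 = 21/40
H(X) = -[(1/8)·log₂(1/8) + (7/20)·log₂(7/20) + (21/40)·log₂(21/40)]
  = 0.37500 + 0.53010 + 0.48805 = 1.39315 bits

Marginal of Y (column sums):
  P(Y=0) = 1/40 + 3/20 + 1/8 = 3/10
  P(Y=1) = 1/10 + 1/5 + 2/5 = 7/10
H(X|Y) = Σ_y P(y)·H(X|Y=y):
  Y=0: P(Y=0) = 3/10, P(X|Y=0) = (1/12, 1/2, 5/12) → H(X|Y=0) = 1.32501
  Y=1: P(Y=1) = 7/10, P(X|Y=1) = (1/7, 2/7, 4/7) → H(X|Y=1) = 1.37878
H(X|Y) = (3/10)·1.32501 + (7/10)·1.37878 = 1.36265 bits

I(X;Y) = H(X) - H(X|Y) = 1.39315 - 1.36265 = 0.0305 bits

Cross-check via I(X;Y) = H(X) + H(Y) - H(X,Y): computing H(Y) from the column sums and H(X,Y) from the 6 cells in the same way gives H(Y) = 0.88129 bits and H(X,Y) = 2.24394 bits, so
I(X;Y) = 1.39315 + 0.88129 - 2.24394 = 0.0305 bits ✓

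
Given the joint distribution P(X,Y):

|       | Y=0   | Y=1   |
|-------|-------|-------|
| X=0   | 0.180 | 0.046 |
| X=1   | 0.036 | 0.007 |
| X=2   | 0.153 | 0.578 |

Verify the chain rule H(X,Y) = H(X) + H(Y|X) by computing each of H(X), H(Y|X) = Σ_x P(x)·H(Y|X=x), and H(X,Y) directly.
H(X) = 1.0106 bits, H(Y|X) = 0.7334 bits, H(X,Y) = 1.7439 bits

Marginal of X (row sums):
  P(X=0) = 0.180 + 0.046 = 0.226
  P(X=1) = 0.036 + 0.007 = 0.043
  P(X=2) = 0.153 + 0.578 = 0.731
H(X) = -[0.226·log₂(0.226) + 0.043·log₂(0.043) + 0.731·log₂(0.731)]
  = 0.48491 + 0.19520 + 0.33045 = 1.0106 bits

H(Y|X) = Σ_x P(x)·H(Y|X=x):
  X=0: P(X=0) = 0.226, P(Y|X=0) = (90/113, 23/113) → H(Y|X=0) = 0.72895
  X=1: P(X=1) = 0.043, P(Y|X=1) = (36/43, 7/43) → H(Y|X=1) = 0.64094
  X=2: P(X=2) = 0.731, P(Y|X=2) = (9/43, 34/43) → H(Y|X=2) = 0.74015
H(Y|X) = 0.226·0.72895 + 0.043·0.64094 + 0.731·0.74015 = 0.7334 bits

H(X,Y) = -Σ_{x,y} P(x,y) log₂ P(x,y). Per-cell terms -P(x,y)·log₂P(x,y):
  X=0: 0.44531, 0.20434
  X=1: 0.17265, 0.05011
  X=2: 0.41438, 0.45712
Sum of the 6 terms: H(X,Y) = 1.7439 bits

Chain rule check:
  H(X) + H(Y|X) = 1.0106 + 0.7334 = 1.7440 bits
  H(X,Y) = 1.7439 bits
✓ Chain rule verified (Δ = 0.0001 is 4-dp rounding noise: each of the three values was rounded independently).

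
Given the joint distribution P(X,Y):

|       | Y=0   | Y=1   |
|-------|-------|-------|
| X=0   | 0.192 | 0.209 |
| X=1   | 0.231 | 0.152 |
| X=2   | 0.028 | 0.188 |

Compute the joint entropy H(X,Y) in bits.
2.4283 bits

H(X,Y) = -Σ_{x,y} P(x,y) log₂ P(x,y). Per-cell terms -P(x,y)·log₂P(x,y):
  X=0: 0.45712, 0.47201
  X=1: 0.48834, 0.41311
  X=2: 0.14444, 0.45330
Sum of the 6 terms: H(X,Y) = 2.4283 bits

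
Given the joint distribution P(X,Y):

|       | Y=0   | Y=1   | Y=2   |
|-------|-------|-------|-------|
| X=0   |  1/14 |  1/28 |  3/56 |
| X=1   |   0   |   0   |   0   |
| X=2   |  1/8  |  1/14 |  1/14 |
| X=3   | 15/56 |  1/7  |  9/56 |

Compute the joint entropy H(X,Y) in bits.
2.9227 bits

H(X,Y) = -Σ_{x,y} P(x,y) log₂ P(x,y). Per-cell terms -P(x,y)·log₂P(x,y):
  X=0: 0.27195, 0.17169, 0.22620
  X=1: 0.00000, 0.00000, 0.00000
  X=2: 0.37500, 0.27195, 0.27195
  X=3: 0.50905, 0.40105, 0.42387
  (cells with P = 0 contribute 0)
Sum of the 12 terms: H(X,Y) = 2.9227 bits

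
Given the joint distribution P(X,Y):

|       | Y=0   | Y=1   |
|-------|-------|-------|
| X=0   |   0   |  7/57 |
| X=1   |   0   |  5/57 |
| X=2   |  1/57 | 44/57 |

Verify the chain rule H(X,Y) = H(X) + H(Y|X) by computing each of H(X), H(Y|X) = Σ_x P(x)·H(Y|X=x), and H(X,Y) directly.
H(X) = 0.9488 bits, H(Y|X) = 0.1214 bits, H(X,Y) = 1.0702 bits

Marginal of X (row sums):
  P(X=0) = 0 + 7/57 = 7/57
  P(X=1) = 0 + 5/57 = 5/57
  P(X=2) = 1/57 + 44/57 = 15/19
H(X) = -[(7/57)·log₂(7/57) + (5/57)·log₂(5/57) + (15/19)·log₂(15/19)]
  = 0.371557 + 0.307979 + 0.269240 = 0.9488 bits

H(Y|X) = Σ_x P(x)·H(Y|X=x):
  X=0: P(X=0) = 7/57, P(Y|X=0) = (0, 1) → H(Y|X=0) = 0.000000
  X=1: P(X=1) = 5/57, P(Y|X=1) = (0, 1) → H(Y|X=1) = 0.000000
  X=2: P(X=2) = 15/19, P(Y|X=2) = (1/45, 44/45) → H(Y|X=2) = 0.153742
H(Y|X) = (7/57)·0.000000 + (5/57)·0.000000 + (15/19)·0.153742 = 0.1214 bits

H(X,Y) = -Σ_{x,y} P(x,y) log₂ P(x,y). Per-cell terms -P(x,y)·log₂P(x,y):
  X=0: 0.000000, 0.371557
  X=1: 0.000000, 0.307979
  X=2: 0.102331, 0.288284
  (cells with P = 0 contribute 0)
Sum of the 6 terms: H(X,Y) = 1.0702 bits

Chain rule check:
  H(X) + H(Y|X) = 0.9488 + 0.1214 = 1.0702 bits
  H(X,Y) = 1.0702 bits
✓ Chain rule verified.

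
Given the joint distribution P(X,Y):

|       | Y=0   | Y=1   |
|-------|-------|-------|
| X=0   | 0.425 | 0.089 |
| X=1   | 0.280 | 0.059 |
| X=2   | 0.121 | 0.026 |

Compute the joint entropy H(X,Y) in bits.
2.0960 bits

H(X,Y) = -Σ_{x,y} P(x,y) log₂ P(x,y). Per-cell terms -P(x,y)·log₂P(x,y):
  X=0: 0.52465, 0.31061
  X=1: 0.51422, 0.24091
  X=2: 0.36868, 0.13690
Sum of the 6 terms: H(X,Y) = 2.0960 bits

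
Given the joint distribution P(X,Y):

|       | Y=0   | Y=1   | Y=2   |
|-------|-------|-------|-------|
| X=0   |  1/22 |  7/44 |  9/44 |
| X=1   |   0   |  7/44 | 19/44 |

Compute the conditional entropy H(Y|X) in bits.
1.0620 bits

H(Y|X) = H(X,Y) - H(X)

H(X,Y) = -Σ_{x,y} P(x,y) log₂ P(x,y). Per-cell terms -P(x,y)·log₂P(x,y):
  X=0: 0.20270, 0.42192, 0.46831
  X=1: 0.00000, 0.42192, 0.52315
  (cells with P = 0 contribute 0)
Sum of the 6 terms: H(X,Y) = 2.0380 bits

Marginal of X (row sums):
  P(X=0) = 1/22 + 7/44 + 9/44 = 9/22
  P(X=1) = 0 + 7/44 + 19/44 = 13/22
H(X) = -[(9/22)·log₂(9/22) + (13/22)·log₂(13/22)]
  = 0.52753 + 0.44850 = 0.9760 bits

H(Y|X) = H(X,Y) - H(X) = 2.0380 - 0.9760 = 1.0620 bits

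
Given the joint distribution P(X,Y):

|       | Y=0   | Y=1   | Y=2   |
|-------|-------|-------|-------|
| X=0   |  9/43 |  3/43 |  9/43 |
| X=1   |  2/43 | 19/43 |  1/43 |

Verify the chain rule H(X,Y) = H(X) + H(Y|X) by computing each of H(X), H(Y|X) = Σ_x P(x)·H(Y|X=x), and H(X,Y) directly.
H(X) = 0.9996 bits, H(Y|X) = 1.0656 bits, H(X,Y) = 2.0652 bits

Marginal of X (row sums):
  P(X=0) = 9/43 + 3/43 + 9/43 = 21/43
  P(X=1) = 2/43 + 19/43 + 1/43 = 22/43
H(X) = -[(21/43)·log₂(21/43) + (22/43)·log₂(22/43)]
  = 0.50495 + 0.49466 = 0.9996 bits

H(Y|X) = Σ_x P(x)·H(Y|X=x):
  X=0: P(X=0) = 21/43, P(Y|X=0) = (3/7, 1/7, 3/7) → H(Y|X=0) = 1.44882
  X=1: P(X=1) = 22/43, P(Y|X=1) = (1/11, 19/22, 1/22) → H(Y|X=1) = 0.69986
H(Y|X) = (21/43)·1.44882 + (22/43)·0.69986 = 1.0656 bits

H(X,Y) = -Σ_{x,y} P(x,y) log₂ P(x,y). Per-cell terms -P(x,y)·log₂P(x,y):
  X=0: 0.47226, 0.26800, 0.47226
  X=1: 0.20587, 0.52066, 0.12619
Sum of the 6 terms: H(X,Y) = 2.0652 bits

Chain rule check:
  H(X) + H(Y|X) = 0.9996 + 1.0656 = 2.0652 bits
  H(X,Y) = 2.0652 bits
✓ Chain rule verified.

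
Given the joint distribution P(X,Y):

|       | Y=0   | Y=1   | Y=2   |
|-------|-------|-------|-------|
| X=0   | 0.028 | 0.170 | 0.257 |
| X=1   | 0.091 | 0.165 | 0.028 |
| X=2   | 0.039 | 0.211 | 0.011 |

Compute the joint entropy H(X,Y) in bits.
2.6985 bits

H(X,Y) = -Σ_{x,y} P(x,y) log₂ P(x,y). Per-cell terms -P(x,y)·log₂P(x,y):
  X=0: 0.1444, 0.4346, 0.5038
  X=1: 0.3147, 0.4289, 0.1444
  X=2: 0.1825, 0.4736, 0.0716
Sum of the 9 terms: H(X,Y) = 2.6985 bits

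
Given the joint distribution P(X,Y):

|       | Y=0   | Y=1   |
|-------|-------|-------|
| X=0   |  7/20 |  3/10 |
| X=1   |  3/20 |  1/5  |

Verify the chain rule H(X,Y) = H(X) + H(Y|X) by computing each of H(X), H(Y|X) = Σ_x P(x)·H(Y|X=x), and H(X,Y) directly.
H(X) = 0.9341 bits, H(Y|X) = 0.9921 bits, H(X,Y) = 1.9261 bits

Marginal of X (row sums):
  P(X=0) = 7/20 + 3/10 = 13/20
  P(X=1) = 3/20 + 1/5 = 7/20
H(X) = -[(13/20)·log₂(13/20) + (7/20)·log₂(7/20)]
  = 0.40397 + 0.53010 = 0.9341 bits

H(Y|X) = Σ_x P(x)·H(Y|X=x):
  X=0: P(X=0) = 13/20, P(Y|X=0) = (7/13, 6/13) → H(Y|X=0) = 0.99573
  X=1: P(X=1) = 7/20, P(Y|X=1) = (3/7, 4/7) → H(Y|X=1) = 0.98523
H(Y|X) = (13/20)·0.99573 + (7/20)·0.98523 = 0.9921 bits

H(X,Y) = -Σ_{x,y} P(x,y) log₂ P(x,y). Per-cell terms -P(x,y)·log₂P(x,y):
  X=0: 0.53010, 0.52109
  X=1: 0.41054, 0.46439
Sum of the 4 terms: H(X,Y) = 1.9261 bits

Chain rule check:
  H(X) + H(Y|X) = 0.9341 + 0.9921 = 1.9262 bits
  H(X,Y) = 1.9261 bits
✓ Chain rule verified (Δ = 0.0001 is 4-dp rounding noise: each of the three values was rounded independently).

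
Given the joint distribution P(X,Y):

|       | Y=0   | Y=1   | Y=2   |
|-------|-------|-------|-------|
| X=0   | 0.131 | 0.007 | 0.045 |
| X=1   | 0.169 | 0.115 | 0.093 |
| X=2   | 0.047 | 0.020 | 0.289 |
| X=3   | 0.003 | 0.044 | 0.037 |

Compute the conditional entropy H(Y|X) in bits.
1.1742 bits

H(Y|X) = H(X,Y) - H(X)

H(X,Y) = -Σ_{x,y} P(x,y) log₂ P(x,y). Per-cell terms -P(x,y)·log₂P(x,y):
  X=0: 0.3841393, 0.0501090, 0.2013269
  X=1: 0.4334689, 0.3588338, 0.3186762
  X=2: 0.2073262, 0.1128771, 0.5175581
  X=3: 0.0251425, 0.1982795, 0.1759842
Sum of the 12 terms: H(X,Y) = 2.983722 bits

Marginal of X (row sums):
  P(X=0) = 0.131 + 0.007 + 0.045 = 0.183
  P(X=1) = 0.169 + 0.115 + 0.093 = 0.377
  P(X=2) = 0.047 + 0.020 + 0.289 = 0.356
  P(X=3) = 0.003 + 0.044 + 0.037 = 0.084
H(X) = -[0.183·log₂(0.183) + 0.377·log₂(0.377) + 0.356·log₂(0.356) + 0.084·log₂(0.084)]
  = 0.4483655 + 0.5305761 + 0.5304581 + 0.3001712 = 1.809571 bits

H(Y|X) = H(X,Y) - H(X) = 2.983722 - 1.809571 = 1.1742 bits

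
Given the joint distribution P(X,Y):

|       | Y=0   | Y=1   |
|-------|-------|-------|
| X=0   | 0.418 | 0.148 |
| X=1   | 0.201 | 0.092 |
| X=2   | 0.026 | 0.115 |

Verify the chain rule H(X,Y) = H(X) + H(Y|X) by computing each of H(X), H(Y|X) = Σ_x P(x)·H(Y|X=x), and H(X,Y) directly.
H(X) = 1.3822 bits, H(Y|X) = 0.8295 bits, H(X,Y) = 2.2116 bits

Marginal of X (row sums):
  P(X=0) = 0.418 + 0.148 = 0.566
  P(X=1) = 0.201 + 0.092 = 0.293
  P(X=2) = 0.026 + 0.115 = 0.141
H(X) = -[0.566·log₂(0.566) + 0.293·log₂(0.293) + 0.141·log₂(0.141)]
  = 0.4648 + 0.5189 + 0.3985 = 1.3822 bits

H(Y|X) = Σ_x P(x)·H(Y|X=x):
  X=0: P(X=0) = 0.566, P(Y|X=0) = (209/283, 74/283) → H(Y|X=0) = 0.8290
  X=1: P(X=1) = 0.293, P(Y|X=1) = (201/293, 92/293) → H(Y|X=1) = 0.8977
  X=2: P(X=2) = 0.141, P(Y|X=2) = (26/141, 115/141) → H(Y|X=2) = 0.6896
H(Y|X) = 0.566·0.8290 + 0.293·0.8977 + 0.141·0.6896 = 0.8295 bits

H(X,Y) = -Σ_{x,y} P(x,y) log₂ P(x,y). Per-cell terms -P(x,y)·log₂P(x,y):
  X=0: 0.5260, 0.4079
  X=1: 0.4653, 0.3167
  X=2: 0.1369, 0.3588
Sum of the 6 terms: H(X,Y) = 2.2116 bits

Chain rule check:
  H(X) + H(Y|X) = 1.3822 + 0.8295 = 2.2117 bits
  H(X,Y) = 2.2116 bits
✓ Chain rule verified (Δ = 0.0001 is 4-dp rounding noise: each of the three values was rounded independently).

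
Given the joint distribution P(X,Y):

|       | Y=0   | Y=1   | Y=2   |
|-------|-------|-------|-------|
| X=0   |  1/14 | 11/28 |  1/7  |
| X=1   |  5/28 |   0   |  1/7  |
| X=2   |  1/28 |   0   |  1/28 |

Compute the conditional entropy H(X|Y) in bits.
0.8186 bits

H(X|Y) = H(X,Y) - H(Y)

H(X,Y) = -Σ_{x,y} P(x,y) log₂ P(x,y). Per-cell terms -P(x,y)·log₂P(x,y):
  X=0: 0.271954, 0.529541, 0.401051
  X=1: 0.443826, 0.000000, 0.401051
  X=2: 0.171691, 0.000000, 0.171691
  (cells with P = 0 contribute 0)
Sum of the 9 terms: H(X,Y) = 2.390805 bits

Marginal of Y (column sums):
  P(Y=0) = 1/14 + 5/28 + 1/28 = 2/7
  P(Y=1) = 11/28 + 0 + 0 = 11/28
  P(Y=2) = 1/7 + 1/7 + 1/28 = 9/28
H(Y) = -[(2/7)·log₂(2/7) + (11/28)·log₂(11/28) + (9/28)·log₂(9/28)]
  = 0.516387 + 0.529541 + 0.526317 = 1.572245 bits

H(X|Y) = H(X,Y) - H(Y) = 2.390805 - 1.572245 = 0.8186 bits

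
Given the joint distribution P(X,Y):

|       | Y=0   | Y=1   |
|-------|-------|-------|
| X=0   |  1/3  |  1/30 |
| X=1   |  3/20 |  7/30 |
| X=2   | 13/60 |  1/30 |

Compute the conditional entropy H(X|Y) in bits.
1.3527 bits

H(X|Y) = H(X,Y) - H(Y)

H(X,Y) = -Σ_{x,y} P(x,y) log₂ P(x,y). Per-cell terms -P(x,y)·log₂P(x,y):
  X=0: 0.528321, 0.163563
  X=1: 0.410545, 0.489892
  X=2: 0.478064, 0.163563
Sum of the 6 terms: H(X,Y) = 2.23395 bits

Marginal of Y (column sums):
  P(Y=0) = 1/3 + 3/20 + 13/60 = 7/10
  P(Y=1) = 1/30 + 7/30 + 1/30 = 3/10
H(Y) = -[(7/10)·log₂(7/10) + (3/10)·log₂(3/10)]
  = 0.360201 + 0.521090 = 0.88129 bits

H(X|Y) = H(X,Y) - H(Y) = 2.23395 - 0.88129 = 1.3527 bits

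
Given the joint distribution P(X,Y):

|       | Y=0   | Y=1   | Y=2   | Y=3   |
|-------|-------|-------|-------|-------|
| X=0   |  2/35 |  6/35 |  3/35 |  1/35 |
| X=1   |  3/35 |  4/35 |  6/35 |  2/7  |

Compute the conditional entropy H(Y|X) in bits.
1.8089 bits

H(Y|X) = H(X,Y) - H(X)

H(X,Y) = -Σ_{x,y} P(x,y) log₂ P(x,y). Per-cell terms -P(x,y)·log₂P(x,y):
  X=0: 0.23596, 0.43617, 0.30380, 0.14655
  X=1: 0.30380, 0.35763, 0.43617, 0.51639
Sum of the 8 terms: H(X,Y) = 2.73647 bits

Marginal of X (row sums):
  P(X=0) = 2/35 + 6/35 + 3/35 + 1/35 = 12/35
  P(X=1) = 3/35 + 4/35 + 6/35 + 2/7 = 23/35
H(X) = -[(12/35)·log₂(12/35) + (23/35)·log₂(23/35)]
  = 0.52948 + 0.39805 = 0.92753 bits

H(Y|X) = H(X,Y) - H(X) = 2.73647 - 0.92753 = 1.8089 bits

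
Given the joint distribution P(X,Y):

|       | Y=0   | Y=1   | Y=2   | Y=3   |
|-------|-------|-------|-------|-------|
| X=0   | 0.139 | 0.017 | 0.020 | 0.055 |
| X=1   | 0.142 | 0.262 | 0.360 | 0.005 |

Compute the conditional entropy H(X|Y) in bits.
0.5112 bits

H(X|Y) = H(X,Y) - H(Y)

H(X,Y) = -Σ_{x,y} P(x,y) log₂ P(x,y). Per-cell terms -P(x,y)·log₂P(x,y):
  X=0: 0.395711, 0.099931, 0.112877, 0.230143
  X=1: 0.399877, 0.506279, 0.530615, 0.038219
Sum of the 8 terms: H(X,Y) = 2.31365 bits

Marginal of Y (column sums):
  P(Y=0) = 0.139 + 0.142 = 0.281
  P(Y=1) = 0.017 + 0.262 = 0.279
  P(Y=2) = 0.020 + 0.360 = 0.380
  P(Y=3) = 0.055 + 0.005 = 0.060
H(Y) = -[0.281·log₂(0.281) + 0.279·log₂(0.279) + 0.380·log₂(0.380) + 0.060·log₂(0.060)]
  = 0.514612 + 0.513824 + 0.530453 + 0.243534 = 1.80242 bits

H(X|Y) = H(X,Y) - H(Y) = 2.31365 - 1.80242 = 0.5112 bits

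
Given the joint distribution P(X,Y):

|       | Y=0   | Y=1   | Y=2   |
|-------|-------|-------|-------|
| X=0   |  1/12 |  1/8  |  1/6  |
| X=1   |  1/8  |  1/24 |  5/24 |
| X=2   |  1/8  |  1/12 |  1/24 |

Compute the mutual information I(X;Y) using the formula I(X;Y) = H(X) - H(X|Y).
0.1090 bits

I(X;Y) = H(X) - H(X|Y)

Marginal of X (row sums):
  P(X=0) = 1/12 + 1/8 + 1/6 = 3/8
  P(X=1) = 1/8 + 1/24 + 5/24 = 3/8
  P(X=2) = 1/8 + 1/12 + 1/24 = 1/4
H(X) = -[(3/8)·log₂(3/8) + (3/8)·log₂(3/8) + (1/4)·log₂(1/4)]
  = 0.53064 + 0.53064 + 0.50000 = 1.5613 bits

Marginal of Y (column sums):
  P(Y=0) = 1/12 + 1/8 + 1/8 = 1/3
  P(Y=1) = 1/8 + 1/24 + 1/12 = 1/4
  P(Y=2) = 1/6 + 5/24 + 1/24 = 5/12
H(X|Y) = Σ_y P(y)·H(X|Y=y):
  Y=0: P(Y=0) = 1/3, P(X|Y=0) = (1/4, 3/8, 3/8) → H(X|Y=0) = 1.56128
  Y=1: P(Y=1) = 1/4, P(X|Y=1) = (1/2, 1/6, 1/3) → H(X|Y=1) = 1.45915
  Y=2: P(Y=2) = 5/12, P(X|Y=2) = (2/5, 1/2, 1/10) → H(X|Y=2) = 1.36096
H(X|Y) = (1/3)·1.56128 + (1/4)·1.45915 + (5/12)·1.36096 = 1.4523 bits

I(X;Y) = H(X) - H(X|Y) = 1.5613 - 1.4523 = 0.1090 bits

Cross-check via I(X;Y) = H(X) + H(Y) - H(X,Y): computing H(Y) from the column sums and H(X,Y) from the 9 cells in the same way gives H(Y) = 1.5546 bits and H(X,Y) = 3.0069 bits, so
I(X;Y) = 1.5613 + 1.5546 - 3.0069 = 0.1090 bits ✓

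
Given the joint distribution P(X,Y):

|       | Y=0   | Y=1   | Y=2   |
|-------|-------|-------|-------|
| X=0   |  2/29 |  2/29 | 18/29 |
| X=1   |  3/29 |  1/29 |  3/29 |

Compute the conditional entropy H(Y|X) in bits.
1.0066 bits

H(Y|X) = H(X,Y) - H(X)

H(X,Y) = -Σ_{x,y} P(x,y) log₂ P(x,y). Per-cell terms -P(x,y)·log₂P(x,y):
  X=0: 0.26607, 0.26607, 0.42707
  X=1: 0.33859, 0.16752, 0.33859
Sum of the 6 terms: H(X,Y) = 1.8039 bits

Marginal of X (row sums):
  P(X=0) = 2/29 + 2/29 + 18/29 = 22/29
  P(X=1) = 3/29 + 1/29 + 3/29 = 7/29
H(X) = -[(22/29)·log₂(22/29) + (7/29)·log₂(7/29)]
  = 0.30235 + 0.49498 = 0.7973 bits

H(Y|X) = H(X,Y) - H(X) = 1.8039 - 0.7973 = 1.0066 bits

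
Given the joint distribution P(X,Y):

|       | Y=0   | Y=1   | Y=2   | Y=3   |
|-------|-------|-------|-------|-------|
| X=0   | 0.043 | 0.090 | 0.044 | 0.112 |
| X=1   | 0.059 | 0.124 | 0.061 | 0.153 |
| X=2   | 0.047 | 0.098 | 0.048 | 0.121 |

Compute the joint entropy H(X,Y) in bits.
3.4494 bits

H(X,Y) = -Σ_{x,y} P(x,y) log₂ P(x,y). Per-cell terms -P(x,y)·log₂P(x,y):
  X=0: 0.1952, 0.3127, 0.1983, 0.3537
  X=1: 0.2409, 0.3734, 0.2461, 0.4144
  X=2: 0.2073, 0.3284, 0.2103, 0.3687
Sum of the 12 terms: H(X,Y) = 3.4494 bits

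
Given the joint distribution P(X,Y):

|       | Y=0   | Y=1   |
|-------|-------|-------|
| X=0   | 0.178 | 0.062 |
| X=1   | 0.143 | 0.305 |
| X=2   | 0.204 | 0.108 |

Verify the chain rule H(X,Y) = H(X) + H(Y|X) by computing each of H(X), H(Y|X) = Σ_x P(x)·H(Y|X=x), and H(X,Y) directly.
H(X) = 1.5374 bits, H(Y|X) = 0.8929 bits, H(X,Y) = 2.4303 bits

Marginal of X (row sums):
  P(X=0) = 0.178 + 0.062 = 0.240
  P(X=1) = 0.143 + 0.305 = 0.448
  P(X=2) = 0.204 + 0.108 = 0.312
H(X) = -[0.240·log₂(0.240) + 0.448·log₂(0.448) + 0.312·log₂(0.312)]
  = 0.49413 + 0.51898 + 0.52428 = 1.5374 bits

H(Y|X) = Σ_x P(x)·H(Y|X=x):
  X=0: P(X=0) = 0.240, P(Y|X=0) = (89/120, 31/120) → H(Y|X=0) = 0.82422
  X=1: P(X=1) = 0.448, P(Y|X=1) = (143/448, 305/448) → H(Y|X=1) = 0.90351
  X=2: P(X=2) = 0.312, P(Y|X=2) = (17/26, 9/26) → H(Y|X=2) = 0.93059
H(Y|X) = 0.240·0.82422 + 0.448·0.90351 + 0.312·0.93059 = 0.8929 bits

H(X,Y) = -Σ_{x,y} P(x,y) log₂ P(x,y). Per-cell terms -P(x,y)·log₂P(x,y):
  X=0: 0.44323, 0.24872
  X=1: 0.40125, 0.52250
  X=2: 0.46785, 0.34678
Sum of the 6 terms: H(X,Y) = 2.4303 bits

Chain rule check:
  H(X) + H(Y|X) = 1.5374 + 0.8929 = 2.4303 bits
  H(X,Y) = 2.4303 bits
✓ Chain rule verified.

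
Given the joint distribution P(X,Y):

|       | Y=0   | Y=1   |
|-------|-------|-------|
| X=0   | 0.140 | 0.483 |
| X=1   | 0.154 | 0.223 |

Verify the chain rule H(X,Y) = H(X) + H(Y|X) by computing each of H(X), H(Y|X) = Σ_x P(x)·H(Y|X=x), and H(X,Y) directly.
H(X) = 0.9559 bits, H(Y|X) = 0.8467 bits, H(X,Y) = 1.8026 bits

Marginal of X (row sums):
  P(X=0) = 0.140 + 0.483 = 0.623
  P(X=1) = 0.154 + 0.223 = 0.377
H(X) = -[0.623·log₂(0.623) + 0.377·log₂(0.377)]
  = 0.4253 + 0.5306 = 0.9559 bits

H(Y|X) = Σ_x P(x)·H(Y|X=x):
  X=0: P(X=0) = 0.623, P(Y|X=0) = (20/89, 69/89) → H(Y|X=0) = 0.7687
  X=1: P(X=1) = 0.377, P(Y|X=1) = (154/377, 223/377) → H(Y|X=1) = 0.9757
H(Y|X) = 0.623·0.7687 + 0.377·0.9757 = 0.8467 bits

H(X,Y) = -Σ_{x,y} P(x,y) log₂ P(x,y). Per-cell terms -P(x,y)·log₂P(x,y):
  X=0: 0.3971, 0.5071
  X=1: 0.4156, 0.4828
Sum of the 4 terms: H(X,Y) = 1.8026 bits

Chain rule check:
  H(X) + H(Y|X) = 0.9559 + 0.8467 = 1.8026 bits
  H(X,Y) = 1.8026 bits
✓ Chain rule verified.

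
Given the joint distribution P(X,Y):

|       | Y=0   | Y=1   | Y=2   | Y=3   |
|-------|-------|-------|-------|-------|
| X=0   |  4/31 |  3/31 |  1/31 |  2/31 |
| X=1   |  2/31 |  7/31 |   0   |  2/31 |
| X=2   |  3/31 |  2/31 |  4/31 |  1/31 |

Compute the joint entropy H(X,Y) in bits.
3.2393 bits

H(X,Y) = -Σ_{x,y} P(x,y) log₂ P(x,y). Per-cell terms -P(x,y)·log₂P(x,y):
  X=0: 0.38119, 0.32605, 0.15981, 0.25511
  X=1: 0.25511, 0.48477, 0.00000, 0.25511
  X=2: 0.32605, 0.25511, 0.38119, 0.15981
  (cells with P = 0 contribute 0)
Sum of the 12 terms: H(X,Y) = 3.2393 bits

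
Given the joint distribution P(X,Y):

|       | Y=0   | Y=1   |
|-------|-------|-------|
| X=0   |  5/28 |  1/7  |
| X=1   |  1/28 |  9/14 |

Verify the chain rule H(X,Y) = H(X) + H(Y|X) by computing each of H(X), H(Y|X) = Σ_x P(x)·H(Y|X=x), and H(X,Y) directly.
H(X) = 0.9059 bits, H(Y|X) = 0.5204 bits, H(X,Y) = 1.4263 bits

Marginal of X (row sums):
  P(X=0) = 5/28 + 1/7 = 9/28
  P(X=1) = 1/28 + 9/14 = 19/28
H(X) = -[(9/28)·log₂(9/28) + (19/28)·log₂(19/28)]
  = 0.526317 + 0.379611 = 0.9059 bits

H(Y|X) = Σ_x P(x)·H(Y|X=x):
  X=0: P(X=0) = 9/28, P(Y|X=0) = (5/9, 4/9) → H(Y|X=0) = 0.991076
  X=1: P(X=1) = 19/28, P(Y|X=1) = (1/19, 18/19) → H(Y|X=1) = 0.297472
H(Y|X) = (9/28)·0.991076 + (19/28)·0.297472 = 0.5204 bits

H(X,Y) = -Σ_{x,y} P(x,y) log₂ P(x,y). Per-cell terms -P(x,y)·log₂P(x,y):
  X=0: 0.443826, 0.401051
  X=1: 0.171691, 0.409776
Sum of the 4 terms: H(X,Y) = 1.4263 bits

Chain rule check:
  H(X) + H(Y|X) = 0.9059 + 0.5204 = 1.4263 bits
  H(X,Y) = 1.4263 bits
✓ Chain rule verified.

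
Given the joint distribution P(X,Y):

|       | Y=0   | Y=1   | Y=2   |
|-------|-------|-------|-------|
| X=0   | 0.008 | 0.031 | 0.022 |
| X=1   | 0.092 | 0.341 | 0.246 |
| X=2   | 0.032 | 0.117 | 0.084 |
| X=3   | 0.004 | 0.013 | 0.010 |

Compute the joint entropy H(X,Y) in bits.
2.6769 bits

H(X,Y) = -Σ_{x,y} P(x,y) log₂ P(x,y). Per-cell terms -P(x,y)·log₂P(x,y):
  X=0: 0.0557, 0.1554, 0.1211
  X=1: 0.3167, 0.5293, 0.4977
  X=2: 0.1589, 0.3622, 0.3002
  X=3: 0.0319, 0.0814, 0.0664
Sum of the 12 terms: H(X,Y) = 2.6769 bits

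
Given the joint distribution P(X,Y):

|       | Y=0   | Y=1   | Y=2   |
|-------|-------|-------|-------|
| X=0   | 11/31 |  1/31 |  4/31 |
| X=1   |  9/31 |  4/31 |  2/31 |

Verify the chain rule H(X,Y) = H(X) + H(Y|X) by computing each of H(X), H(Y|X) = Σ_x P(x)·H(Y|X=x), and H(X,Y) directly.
H(X) = 0.9992 bits, H(Y|X) = 1.2265 bits, H(X,Y) = 2.2257 bits

Marginal of X (row sums):
  P(X=0) = 11/31 + 1/31 + 4/31 = 16/31
  P(X=1) = 9/31 + 4/31 + 2/31 = 15/31
H(X) = -[(16/31)·log₂(16/31) + (15/31)·log₂(15/31)]
  = 0.492488 + 0.506761 = 0.9992 bits

H(Y|X) = Σ_x P(x)·H(Y|X=x):
  X=0: P(X=0) = 16/31, P(Y|X=0) = (11/16, 1/16, 1/4) → H(Y|X=0) = 1.121641
  X=1: P(X=1) = 15/31, P(Y|X=1) = (3/5, 4/15, 2/15) → H(Y|X=1) = 1.338269
H(Y|X) = (16/31)·1.121641 + (15/31)·1.338269 = 1.2265 bits

H(X,Y) = -Σ_{x,y} P(x,y) log₂ P(x,y). Per-cell terms -P(x,y)·log₂P(x,y):
  X=0: 0.530400, 0.159813, 0.381187
  X=1: 0.518014, 0.381187, 0.255109
Sum of the 6 terms: H(X,Y) = 2.2257 bits

Chain rule check:
  H(X) + H(Y|X) = 0.9992 + 1.2265 = 2.2257 bits
  H(X,Y) = 2.2257 bits
✓ Chain rule verified.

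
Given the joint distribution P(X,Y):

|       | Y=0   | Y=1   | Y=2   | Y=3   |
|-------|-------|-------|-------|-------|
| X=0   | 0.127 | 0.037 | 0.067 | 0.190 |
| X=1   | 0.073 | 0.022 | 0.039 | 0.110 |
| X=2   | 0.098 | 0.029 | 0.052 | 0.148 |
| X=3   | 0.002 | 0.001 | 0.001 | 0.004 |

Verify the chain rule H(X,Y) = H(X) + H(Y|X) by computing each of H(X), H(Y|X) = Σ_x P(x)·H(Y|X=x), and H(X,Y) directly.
H(X) = 1.6051 bits, H(Y|X) = 1.7711 bits, H(X,Y) = 3.3762 bits

Marginal of X (row sums):
  P(X=0) = 0.127 + 0.037 + 0.067 + 0.190 = 0.421
  P(X=1) = 0.073 + 0.022 + 0.039 + 0.110 = 0.244
  P(X=2) = 0.098 + 0.029 + 0.052 + 0.148 = 0.327
  P(X=3) = 0.002 + 0.001 + 0.001 + 0.004 = 0.008
H(X) = -[0.421·log₂(0.421) + 0.244·log₂(0.244) + 0.327·log₂(0.327) + 0.008·log₂(0.008)]
  = 0.52545 + 0.49655 + 0.52733 + 0.05573 = 1.6051 bits

H(Y|X) = Σ_x P(x)·H(Y|X=x):
  X=0: P(X=0) = 0.421, P(Y|X=0) = (127/421, 37/421, 67/421, 190/421) → H(Y|X=0) = 1.76990
  X=1: P(X=1) = 0.244, P(Y|X=1) = (73/244, 11/122, 39/244, 55/122) → H(Y|X=1) = 1.77482
  X=2: P(X=2) = 0.327, P(Y|X=2) = (98/327, 29/327, 52/327, 148/327) → H(Y|X=2) = 1.77044
  X=3: P(X=3) = 0.008, P(Y|X=3) = (1/4, 1/8, 1/8, 1/2) → H(Y|X=3) = 1.75000
H(Y|X) = 0.421·1.76990 + 0.244·1.77482 + 0.327·1.77044 + 0.008·1.75000 = 1.7711 bits

H(X,Y) = -Σ_{x,y} P(x,y) log₂ P(x,y). Per-cell terms -P(x,y)·log₂P(x,y):
  X=0: 0.37809, 0.17598, 0.26128, 0.45523
  X=1: 0.27565, 0.12114, 0.18253, 0.35029
  X=2: 0.32841, 0.14813, 0.22180, 0.40794
  X=3: 0.01793, 0.00997, 0.00997, 0.03186
Sum of the 16 terms: H(X,Y) = 3.3762 bits

Chain rule check:
  H(X) + H(Y|X) = 1.6051 + 1.7711 = 3.3762 bits
  H(X,Y) = 3.3762 bits
✓ Chain rule verified.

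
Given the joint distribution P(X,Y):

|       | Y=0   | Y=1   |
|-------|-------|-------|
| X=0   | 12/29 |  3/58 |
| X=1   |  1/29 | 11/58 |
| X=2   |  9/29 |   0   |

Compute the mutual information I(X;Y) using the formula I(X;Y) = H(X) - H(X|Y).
0.4242 bits

I(X;Y) = H(X) - H(X|Y)

Marginal of X (row sums):
  P(X=0) = 12/29 + 3/58 = 27/58
  P(X=1) = 1/29 + 11/58 = 13/58
  P(X=2) = 9/29 + 0 = 9/29
H(X) = -[(27/58)·log₂(27/58) + (13/58)·log₂(13/58) + (9/29)·log₂(9/29)]
  = 0.51351 + 0.48359 + 0.52388 = 1.5210 bits

Marginal of Y (column sums):
  P(Y=0) = 12/29 + 1/29 + 9/29 = 22/29
  P(Y=1) = 3/58 + 11/58 + 0 = 7/29
H(X|Y) = Σ_y P(y)·H(X|Y=y):
  Y=0: P(Y=0) = 22/29, P(X|Y=0) = (6/11, 1/22, 9/22) → H(X|Y=0) = 1.20721
  Y=1: P(Y=1) = 7/29, P(X|Y=1) = (3/14, 11/14, 0) → H(X|Y=1) = 0.74960
H(X|Y) = (22/29)·1.20721 + (7/29)·0.74960 = 1.0968 bits

I(X;Y) = H(X) - H(X|Y) = 1.5210 - 1.0968 = 0.4242 bits

Cross-check via I(X;Y) = H(X) + H(Y) - H(X,Y): computing H(Y) from the column sums and H(X,Y) from the 6 cells in the same way gives H(Y) = 0.7973 bits and H(X,Y) = 1.8941 bits, so
I(X;Y) = 1.5210 + 0.7973 - 1.8941 = 0.4242 bits ✓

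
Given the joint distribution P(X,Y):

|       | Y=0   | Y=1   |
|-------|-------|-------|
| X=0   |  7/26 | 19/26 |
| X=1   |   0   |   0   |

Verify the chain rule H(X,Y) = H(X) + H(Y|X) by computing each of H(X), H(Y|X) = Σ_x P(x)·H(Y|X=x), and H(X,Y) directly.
H(X) = 0.0000 bits, H(Y|X) = 0.8404 bits, H(X,Y) = 0.8404 bits

Marginal of X (row sums):
  P(X=0) = 7/26 + 19/26 = 1
  P(X=1) = 0 + 0 = 0
H(X) = -[1·log₂(1)]   (outcomes with P = 0 contribute 0)
  = 0.0000 bits

H(Y|X) = Σ_x P(x)·H(Y|X=x):
  X=0: P(X=0) = 1, P(Y|X=0) = (7/26, 19/26) → H(Y|X=0) = 0.8404
  X=1: P(X=1) = 0 → contributes 0
H(Y|X) = 1·0.8404 = 0.8404 bits

H(X,Y) = -Σ_{x,y} P(x,y) log₂ P(x,y). Per-cell terms -P(x,y)·log₂P(x,y):
  X=0: 0.5097, 0.3307
  X=1: 0.0000, 0.0000
  (cells with P = 0 contribute 0)
Sum of the 4 terms: H(X,Y) = 0.8404 bits

Chain rule check:
  H(X) + H(Y|X) = 0.0000 + 0.8404 = 0.8404 bits
  H(X,Y) = 0.8404 bits
✓ Chain rule verified.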